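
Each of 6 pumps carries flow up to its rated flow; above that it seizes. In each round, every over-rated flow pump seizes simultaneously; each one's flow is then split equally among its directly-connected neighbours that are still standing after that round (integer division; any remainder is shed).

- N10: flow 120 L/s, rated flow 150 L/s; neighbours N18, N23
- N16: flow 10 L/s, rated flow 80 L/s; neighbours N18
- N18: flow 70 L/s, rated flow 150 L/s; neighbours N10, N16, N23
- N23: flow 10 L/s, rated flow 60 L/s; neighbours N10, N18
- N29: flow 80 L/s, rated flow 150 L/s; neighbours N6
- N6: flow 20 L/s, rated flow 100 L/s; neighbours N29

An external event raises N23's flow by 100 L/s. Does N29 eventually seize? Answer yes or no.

Round 1 — N23 at 110 > 60. N23 seizes.
  N23 sheds 110 L/s to N10, N18: 55 each.
    N10: 120+55 = 175 > 150
    N18: 70+55 = 125 ≤ 150
Round 2 — N10 seizes.
  N10 sheds 175 L/s to N18: 175 each.
    N18: 125+175 = 300 > 150
Round 3 — N18 seizes.
  N18 sheds 300 L/s to N16: 300 each.
    N16: 10+300 = 310 > 80
Round 4 — N16 seizes.
  N16 sheds 310 L/s: no online neighbours, lost.
No further seizures.

no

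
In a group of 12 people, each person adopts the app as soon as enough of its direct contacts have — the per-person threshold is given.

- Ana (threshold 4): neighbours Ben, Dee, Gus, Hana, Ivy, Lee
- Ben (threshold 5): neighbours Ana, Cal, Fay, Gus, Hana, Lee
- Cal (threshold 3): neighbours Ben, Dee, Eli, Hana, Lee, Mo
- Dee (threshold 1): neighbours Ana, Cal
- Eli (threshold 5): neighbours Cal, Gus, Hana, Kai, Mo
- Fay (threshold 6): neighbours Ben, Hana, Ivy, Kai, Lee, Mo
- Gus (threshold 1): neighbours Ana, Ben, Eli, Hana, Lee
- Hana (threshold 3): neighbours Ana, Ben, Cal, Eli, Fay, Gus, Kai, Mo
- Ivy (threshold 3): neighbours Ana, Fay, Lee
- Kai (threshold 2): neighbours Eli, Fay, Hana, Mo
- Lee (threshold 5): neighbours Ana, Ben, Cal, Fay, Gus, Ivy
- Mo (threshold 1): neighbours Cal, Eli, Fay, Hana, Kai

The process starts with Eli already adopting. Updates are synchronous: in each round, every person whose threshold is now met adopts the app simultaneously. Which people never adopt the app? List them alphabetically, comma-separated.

Ana, Ben, Fay, Ivy, Lee

Round 1 — Eli adopts the app (initial).
Round 2 — checking thresholds:
  Cal: 1 of 6 neighbours < 3, holds.
  Gus: 1 of 5 neighbours ≥ 1, adopts the app.
  Hana: 1 of 8 neighbours < 3, holds.
  Kai: 1 of 4 neighbours < 2, holds.
  Mo: 1 of 5 neighbours ≥ 1, adopts the app.
Round 3 — checking thresholds:
  Ana: 1 of 6 neighbours < 4, holds.
  Ben: 1 of 6 neighbours < 5, holds.
  Cal: 2 of 6 neighbours < 3, holds.
  Fay: 1 of 6 neighbours < 6, holds.
  Hana: 3 of 8 neighbours ≥ 3, adopts the app.
  Kai: 2 of 4 neighbours ≥ 2, adopts the app.
  Lee: 1 of 6 neighbours < 5, holds.
Round 4 — checking thresholds:
  Ana: 2 of 6 neighbours < 4, holds.
  Ben: 2 of 6 neighbours < 5, holds.
  Cal: 3 of 6 neighbours ≥ 3, adopts the app.
  Fay: 3 of 6 neighbours < 6, holds.
  Lee: 1 of 6 neighbours < 5, holds.
Round 5 — checking thresholds:
  Ana: 2 of 6 neighbours < 4, holds.
  Ben: 3 of 6 neighbours < 5, holds.
  Dee: 1 of 2 neighbours ≥ 1, adopts the app.
  Fay: 3 of 6 neighbours < 6, holds.
  Lee: 2 of 6 neighbours < 5, holds.
Round 6 — no new adoptions; cascade stops.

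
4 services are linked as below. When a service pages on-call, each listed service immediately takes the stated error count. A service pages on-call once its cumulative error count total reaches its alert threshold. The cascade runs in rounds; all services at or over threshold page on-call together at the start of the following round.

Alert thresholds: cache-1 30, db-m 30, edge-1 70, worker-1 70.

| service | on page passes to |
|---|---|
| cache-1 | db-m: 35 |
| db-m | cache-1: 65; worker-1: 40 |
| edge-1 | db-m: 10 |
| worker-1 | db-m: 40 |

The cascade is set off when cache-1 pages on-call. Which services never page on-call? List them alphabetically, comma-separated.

Round 1 — cache-1 pages on-call (initial).
  db-m: +35 → 35 ≥ 30
Round 2 — db-m pages on-call.
  worker-1: +40 → 40 < 70
No further pages.

edge-1, worker-1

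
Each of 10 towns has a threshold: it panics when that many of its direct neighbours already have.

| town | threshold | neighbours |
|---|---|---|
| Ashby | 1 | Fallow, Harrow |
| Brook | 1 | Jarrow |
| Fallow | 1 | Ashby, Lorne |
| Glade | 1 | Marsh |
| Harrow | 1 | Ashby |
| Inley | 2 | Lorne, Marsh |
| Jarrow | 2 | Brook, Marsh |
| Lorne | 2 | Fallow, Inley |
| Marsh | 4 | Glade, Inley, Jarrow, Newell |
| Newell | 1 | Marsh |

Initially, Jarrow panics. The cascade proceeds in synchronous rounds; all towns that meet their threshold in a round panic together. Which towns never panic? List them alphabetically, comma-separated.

Ashby, Fallow, Glade, Harrow, Inley, Lorne, Marsh, Newell

Round 1 — Jarrow panics (initial).
Round 2 — checking thresholds:
  Brook: 1 of 1 neighbours ≥ 1, panics.
  Marsh: 1 of 4 neighbours < 4, below threshold.
Round 3 — no new panics; cascade stops.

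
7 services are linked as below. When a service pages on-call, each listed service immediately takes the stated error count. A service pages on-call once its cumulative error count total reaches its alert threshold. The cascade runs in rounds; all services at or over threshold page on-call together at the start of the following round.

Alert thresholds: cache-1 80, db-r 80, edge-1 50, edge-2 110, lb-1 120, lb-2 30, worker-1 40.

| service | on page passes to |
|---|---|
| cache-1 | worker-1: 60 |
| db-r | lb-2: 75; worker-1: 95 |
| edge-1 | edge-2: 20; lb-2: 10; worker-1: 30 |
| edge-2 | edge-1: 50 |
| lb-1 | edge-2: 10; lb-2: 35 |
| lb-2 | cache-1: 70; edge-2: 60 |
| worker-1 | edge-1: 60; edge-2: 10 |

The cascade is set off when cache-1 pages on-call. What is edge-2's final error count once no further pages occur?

30

Round 1 — cache-1 pages on-call (initial).
  worker-1: +60 → 60 ≥ 40
Round 2 — worker-1 pages on-call.
  edge-1: +60 → 60 ≥ 50
  edge-2: +10 → 10 < 110
Round 3 — edge-1 pages on-call.
  edge-2: +20 → 30 < 110
  lb-2: +10 → 10 < 30
No further pages.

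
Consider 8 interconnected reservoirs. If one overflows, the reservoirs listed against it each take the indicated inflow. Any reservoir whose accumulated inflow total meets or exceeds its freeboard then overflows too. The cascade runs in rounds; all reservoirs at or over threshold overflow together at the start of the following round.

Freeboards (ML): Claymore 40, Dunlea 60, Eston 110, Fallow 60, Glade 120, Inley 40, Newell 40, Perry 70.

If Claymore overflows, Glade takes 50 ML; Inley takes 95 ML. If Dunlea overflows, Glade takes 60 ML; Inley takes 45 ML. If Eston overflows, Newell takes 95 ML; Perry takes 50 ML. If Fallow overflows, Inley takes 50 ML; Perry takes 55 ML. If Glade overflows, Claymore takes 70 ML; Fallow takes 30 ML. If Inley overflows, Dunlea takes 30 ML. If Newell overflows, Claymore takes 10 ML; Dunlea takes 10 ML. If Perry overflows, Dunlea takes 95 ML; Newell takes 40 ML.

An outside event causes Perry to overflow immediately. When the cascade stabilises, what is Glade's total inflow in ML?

Round 1 — Perry overflows (initial).
  Dunlea: +95 → 95 ≥ 60
  Newell: +40 → 40 ≥ 40
Round 2 — Dunlea, Newell overflow.
  Claymore: +10 → 10 < 40
  Glade: +60 → 60 < 120
  Inley: +45 → 45 ≥ 40
Round 3 — Inley overflows.
No further overflows.

60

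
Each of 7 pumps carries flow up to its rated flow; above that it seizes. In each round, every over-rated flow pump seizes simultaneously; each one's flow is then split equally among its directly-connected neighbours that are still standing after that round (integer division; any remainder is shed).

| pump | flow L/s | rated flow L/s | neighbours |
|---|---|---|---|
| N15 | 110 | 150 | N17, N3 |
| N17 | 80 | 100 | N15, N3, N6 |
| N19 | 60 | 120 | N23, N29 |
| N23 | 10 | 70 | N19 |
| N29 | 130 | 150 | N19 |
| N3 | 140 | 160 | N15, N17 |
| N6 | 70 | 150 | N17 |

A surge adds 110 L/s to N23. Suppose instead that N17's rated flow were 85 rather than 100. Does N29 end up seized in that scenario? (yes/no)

With N17's rated flow at 85:
Round 1 — N23 at 120 > 70. N23 seizes.
  N23 sheds 120 L/s to N19: 120 each.
    N19: 60+120 = 180 > 120
Round 2 — N19 seizes.
  N19 sheds 180 L/s to N29: 180 each.
    N29: 130+180 = 310 > 150
Round 3 — N29 seizes.
  N29 sheds 310 L/s: no online neighbours, lost.
No further seizures.

yes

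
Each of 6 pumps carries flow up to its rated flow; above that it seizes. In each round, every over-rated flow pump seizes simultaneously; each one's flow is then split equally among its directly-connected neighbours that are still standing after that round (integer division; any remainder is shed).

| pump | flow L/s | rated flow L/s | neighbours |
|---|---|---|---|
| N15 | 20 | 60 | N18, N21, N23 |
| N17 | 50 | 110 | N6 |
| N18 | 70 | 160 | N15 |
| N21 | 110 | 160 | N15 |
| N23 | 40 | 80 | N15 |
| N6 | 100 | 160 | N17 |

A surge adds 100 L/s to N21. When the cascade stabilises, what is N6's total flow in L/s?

Round 1 — N21 at 210 > 160. N21 seizes.
  N21 sheds 210 L/s to N15: 210 each.
    N15: 20+210 = 230 > 60
Round 2 — N15 seizes.
  N15 sheds 230 L/s to N18, N23: 115 each.
    N18: 70+115 = 185 > 160
    N23: 40+115 = 155 > 80
Round 3 — N18, N23 seize.
  N18 sheds 185 L/s: no online neighbours, lost.
  N23 sheds 155 L/s: no online neighbours, lost.
No further seizures.

100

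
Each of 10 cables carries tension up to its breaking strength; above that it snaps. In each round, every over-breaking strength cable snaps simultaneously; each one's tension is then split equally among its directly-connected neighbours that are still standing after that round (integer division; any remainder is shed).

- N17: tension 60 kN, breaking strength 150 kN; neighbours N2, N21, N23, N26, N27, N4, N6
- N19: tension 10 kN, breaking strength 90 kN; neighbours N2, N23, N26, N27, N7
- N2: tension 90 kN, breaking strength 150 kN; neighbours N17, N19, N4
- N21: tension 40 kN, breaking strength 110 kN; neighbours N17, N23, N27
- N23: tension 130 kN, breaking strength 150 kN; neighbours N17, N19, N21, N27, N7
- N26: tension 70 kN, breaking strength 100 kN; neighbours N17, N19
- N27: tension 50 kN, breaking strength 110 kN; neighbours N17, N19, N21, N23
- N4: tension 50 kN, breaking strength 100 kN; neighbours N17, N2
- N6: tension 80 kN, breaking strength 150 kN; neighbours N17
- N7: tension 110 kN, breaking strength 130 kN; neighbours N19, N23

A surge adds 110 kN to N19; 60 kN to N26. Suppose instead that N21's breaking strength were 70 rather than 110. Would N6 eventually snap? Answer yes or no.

With N21's breaking strength at 70:
Round 1 — N19 at 120 > 90; N26 at 130 > 100. N19, N26 snap.
  N19 sheds 120 kN to N2, N23, N27, N7: 30 each.
    N2: 90+30 = 120 ≤ 150
    N23: 130+30 = 160 > 150
    N27: 50+30 = 80 ≤ 110
    N7: 110+30 = 140 > 130
  N26 sheds 130 kN to N17: 130 each.
    N17: 60+130 = 190 > 150
Round 2 — N17, N23, N7 snap.
  N17 sheds 190 kN to N2, N21, N27, N4, N6: 38 each.
    N2: 120+38 = 158 > 150
    N21: 40+38 = 78 > 70
    N27: 80+38 = 118 > 110
    N4: 50+38 = 88 ≤ 100
    N6: 80+38 = 118 ≤ 150
  N23 sheds 160 kN to N21, N27: 80 each.
    N21: 78+80 = 158 > 70
    N27: 118+80 = 198 > 110
  N7 sheds 140 kN: no online neighbours, lost.
Round 3 — N2, N21, N27 snap.
  N2 sheds 158 kN to N4: 158 each.
    N4: 88+158 = 246 > 100
  N21 sheds 158 kN: no online neighbours, lost.
  N27 sheds 198 kN: no online neighbours, lost.
Round 4 — N4 snaps.
  N4 sheds 246 kN: no online neighbours, lost.
No further breaks.

no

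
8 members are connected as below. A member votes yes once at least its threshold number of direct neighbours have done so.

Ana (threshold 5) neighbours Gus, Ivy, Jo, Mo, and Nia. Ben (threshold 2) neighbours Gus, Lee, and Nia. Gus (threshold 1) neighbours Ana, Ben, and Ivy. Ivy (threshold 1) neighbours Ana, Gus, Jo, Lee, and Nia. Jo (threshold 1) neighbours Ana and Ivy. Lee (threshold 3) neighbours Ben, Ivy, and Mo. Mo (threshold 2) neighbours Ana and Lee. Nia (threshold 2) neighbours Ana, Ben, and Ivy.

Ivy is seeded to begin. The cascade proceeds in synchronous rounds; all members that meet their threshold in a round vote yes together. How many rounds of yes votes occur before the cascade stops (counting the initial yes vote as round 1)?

2

Round 1 — Ivy votes yes (initial).
Round 2 — checking thresholds:
  Ana: 1 of 5 neighbours < 5, below threshold.
  Gus: 1 of 3 neighbours ≥ 1, votes yes.
  Jo: 1 of 2 neighbours ≥ 1, votes yes.
  Lee: 1 of 3 neighbours < 3, below threshold.
  Nia: 1 of 3 neighbours < 2, below threshold.
Round 3 — no new yes votes; cascade stops.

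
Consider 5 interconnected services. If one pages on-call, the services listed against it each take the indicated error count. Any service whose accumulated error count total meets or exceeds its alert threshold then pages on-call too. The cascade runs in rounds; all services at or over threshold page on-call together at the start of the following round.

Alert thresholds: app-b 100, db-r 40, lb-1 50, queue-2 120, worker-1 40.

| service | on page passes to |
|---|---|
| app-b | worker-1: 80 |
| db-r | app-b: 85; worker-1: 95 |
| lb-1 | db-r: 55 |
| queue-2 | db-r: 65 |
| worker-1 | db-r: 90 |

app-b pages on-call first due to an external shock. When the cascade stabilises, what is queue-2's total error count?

0

Round 1 — app-b pages on-call (initial).
  worker-1: +80 → 80 ≥ 40
Round 2 — worker-1 pages on-call.
  db-r: +90 → 90 ≥ 40
Round 3 — db-r pages on-call.
No further pages.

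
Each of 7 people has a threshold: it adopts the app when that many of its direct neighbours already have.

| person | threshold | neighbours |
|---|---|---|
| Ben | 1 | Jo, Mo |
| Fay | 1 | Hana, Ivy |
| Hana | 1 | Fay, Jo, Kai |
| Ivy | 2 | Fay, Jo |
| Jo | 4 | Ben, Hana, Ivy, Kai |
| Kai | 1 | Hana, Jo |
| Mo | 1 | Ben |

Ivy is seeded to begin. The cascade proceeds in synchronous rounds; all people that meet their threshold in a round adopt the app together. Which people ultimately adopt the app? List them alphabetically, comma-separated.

Round 1 — Ivy adopts the app (initial).
Round 2 — checking thresholds:
  Fay: 1 of 2 neighbours ≥ 1, adopts the app.
  Jo: 1 of 4 neighbours < 4, below threshold.
Round 3 — checking thresholds:
  Hana: 1 of 3 neighbours ≥ 1, adopts the app.
  Jo: 1 of 4 neighbours < 4, below threshold.
Round 4 — checking thresholds:
  Jo: 2 of 4 neighbours < 4, below threshold.
  Kai: 1 of 2 neighbours ≥ 1, adopts the app.
Round 5 — no new adoptions; cascade stops.

Fay, Hana, Ivy, Kai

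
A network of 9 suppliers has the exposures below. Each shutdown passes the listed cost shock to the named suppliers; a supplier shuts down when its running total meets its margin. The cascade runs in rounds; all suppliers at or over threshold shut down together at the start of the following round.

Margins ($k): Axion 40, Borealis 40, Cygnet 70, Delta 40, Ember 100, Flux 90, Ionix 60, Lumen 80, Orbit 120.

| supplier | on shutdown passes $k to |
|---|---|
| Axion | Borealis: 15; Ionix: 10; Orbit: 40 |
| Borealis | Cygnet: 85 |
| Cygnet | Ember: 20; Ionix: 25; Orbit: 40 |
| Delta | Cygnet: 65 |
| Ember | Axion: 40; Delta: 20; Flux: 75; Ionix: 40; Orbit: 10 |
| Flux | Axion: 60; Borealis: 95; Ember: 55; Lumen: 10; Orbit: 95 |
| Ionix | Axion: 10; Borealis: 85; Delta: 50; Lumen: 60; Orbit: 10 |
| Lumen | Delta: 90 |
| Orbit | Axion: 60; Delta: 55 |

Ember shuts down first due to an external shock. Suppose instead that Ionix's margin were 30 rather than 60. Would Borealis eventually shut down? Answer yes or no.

yes

With Ionix's margin at 30:
Round 1 — Ember shuts down (initial).
  Axion: +40 → 40 ≥ 40
  Delta: +20 → 20 < 40
  Flux: +75 → 75 < 90
  Ionix: +40 → 40 ≥ 30
  Orbit: +10 → 10 < 120
Round 2 — Axion, Ionix shut down.
  Borealis: +15+85 → 100 ≥ 40
  Delta: +50 → 70 ≥ 40
  Lumen: +60 → 60 < 80
  Orbit: +40+10 → 60 < 120
Round 3 — Borealis, Delta shut down.
  Cygnet: +85+65 → 150 ≥ 70
Round 4 — Cygnet shuts down.
  Orbit: +40 → 100 < 120
No further shutdowns.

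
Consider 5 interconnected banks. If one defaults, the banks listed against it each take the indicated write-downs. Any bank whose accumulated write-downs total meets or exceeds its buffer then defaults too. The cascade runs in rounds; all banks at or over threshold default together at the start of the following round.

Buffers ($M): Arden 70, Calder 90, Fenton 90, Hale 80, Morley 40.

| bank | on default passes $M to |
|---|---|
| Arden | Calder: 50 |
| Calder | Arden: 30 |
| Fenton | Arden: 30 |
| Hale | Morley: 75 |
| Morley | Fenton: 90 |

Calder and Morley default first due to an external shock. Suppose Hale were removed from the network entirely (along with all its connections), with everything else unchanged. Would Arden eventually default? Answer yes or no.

With Hale removed:
Round 1 — Calder, Morley default (initial).
  Arden: +30 → 30 < 70
  Fenton: +90 → 90 ≥ 90
Round 2 — Fenton defaults.
  Arden: +30 → 60 < 70
No further defaults.

no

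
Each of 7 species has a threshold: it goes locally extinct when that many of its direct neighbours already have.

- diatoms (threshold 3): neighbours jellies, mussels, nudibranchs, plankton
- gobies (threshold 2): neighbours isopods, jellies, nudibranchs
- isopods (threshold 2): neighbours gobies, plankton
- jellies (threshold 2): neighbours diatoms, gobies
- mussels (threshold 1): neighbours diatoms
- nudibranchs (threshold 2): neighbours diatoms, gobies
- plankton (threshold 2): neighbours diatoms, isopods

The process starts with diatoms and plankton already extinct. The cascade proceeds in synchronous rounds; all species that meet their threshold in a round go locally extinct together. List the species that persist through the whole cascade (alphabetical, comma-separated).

Round 1 — diatoms, plankton go locally extinct (initial).
Round 2 — checking thresholds:
  isopods: 1 of 2 neighbours < 2, holds.
  jellies: 1 of 2 neighbours < 2, holds.
  mussels: 1 of 1 neighbours ≥ 1, goes locally extinct.
  nudibranchs: 1 of 2 neighbours < 2, holds.
Round 3 — no new extinctions; cascade stops.

gobies, isopods, jellies, nudibranchs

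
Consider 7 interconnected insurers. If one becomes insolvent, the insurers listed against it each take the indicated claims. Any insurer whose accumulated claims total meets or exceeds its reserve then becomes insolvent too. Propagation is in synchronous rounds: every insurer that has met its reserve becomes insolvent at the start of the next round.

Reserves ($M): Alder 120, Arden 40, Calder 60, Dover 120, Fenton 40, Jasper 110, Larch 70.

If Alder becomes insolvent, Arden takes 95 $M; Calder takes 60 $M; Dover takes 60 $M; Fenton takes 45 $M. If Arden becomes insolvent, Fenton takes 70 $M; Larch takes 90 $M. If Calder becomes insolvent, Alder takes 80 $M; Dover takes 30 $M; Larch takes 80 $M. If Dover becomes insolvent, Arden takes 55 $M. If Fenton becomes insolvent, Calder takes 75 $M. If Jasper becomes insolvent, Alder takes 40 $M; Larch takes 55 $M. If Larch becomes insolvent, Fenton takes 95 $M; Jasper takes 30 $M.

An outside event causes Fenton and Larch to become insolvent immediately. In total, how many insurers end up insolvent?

3

Round 1 — Fenton, Larch become insolvent (initial).
  Calder: +75 → 75 ≥ 60
  Jasper: +30 → 30 < 110
Round 2 — Calder becomes insolvent.
  Alder: +80 → 80 < 120
  Dover: +30 → 30 < 120
No further insolvencies.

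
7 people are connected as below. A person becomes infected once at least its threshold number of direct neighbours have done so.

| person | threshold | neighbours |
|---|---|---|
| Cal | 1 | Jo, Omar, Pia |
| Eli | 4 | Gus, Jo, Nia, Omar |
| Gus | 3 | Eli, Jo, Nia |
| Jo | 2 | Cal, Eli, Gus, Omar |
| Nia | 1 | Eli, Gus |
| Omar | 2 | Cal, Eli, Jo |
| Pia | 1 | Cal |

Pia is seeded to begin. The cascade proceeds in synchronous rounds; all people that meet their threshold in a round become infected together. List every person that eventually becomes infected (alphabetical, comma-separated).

Round 1 — Pia becomes infected (initial).
Round 2 — checking thresholds:
  Cal: 1 of 3 neighbours ≥ 1, becomes infected.
Round 3 — no new infections; cascade stops.

Cal, Pia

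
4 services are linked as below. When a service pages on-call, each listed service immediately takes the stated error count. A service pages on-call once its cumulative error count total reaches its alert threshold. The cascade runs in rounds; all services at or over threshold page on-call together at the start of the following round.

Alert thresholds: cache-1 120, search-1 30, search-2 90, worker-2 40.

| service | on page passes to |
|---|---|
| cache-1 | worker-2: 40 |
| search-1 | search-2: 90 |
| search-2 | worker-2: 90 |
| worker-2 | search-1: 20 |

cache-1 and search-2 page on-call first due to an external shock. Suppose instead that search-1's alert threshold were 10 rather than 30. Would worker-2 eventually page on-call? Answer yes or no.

With search-1's alert threshold at 10:
Round 1 — cache-1, search-2 page on-call (initial).
  worker-2: +40+90 → 130 ≥ 40
Round 2 — worker-2 pages on-call.
  search-1: +20 → 20 ≥ 10
Round 3 — search-1 pages on-call.
No further pages.

yes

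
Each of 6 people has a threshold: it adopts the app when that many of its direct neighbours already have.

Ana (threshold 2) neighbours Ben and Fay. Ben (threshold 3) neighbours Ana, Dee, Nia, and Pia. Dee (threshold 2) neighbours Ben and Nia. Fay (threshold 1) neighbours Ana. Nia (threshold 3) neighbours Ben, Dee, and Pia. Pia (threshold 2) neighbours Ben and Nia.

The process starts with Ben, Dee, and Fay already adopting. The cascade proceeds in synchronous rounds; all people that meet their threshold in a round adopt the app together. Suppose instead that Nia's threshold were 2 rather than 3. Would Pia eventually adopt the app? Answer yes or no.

With Nia's threshold at 2:
Round 1 — Ben, Dee, Fay adopt the app (initial).
Round 2 — checking thresholds:
  Ana: 2 of 2 neighbours ≥ 2, adopts the app.
  Nia: 2 of 3 neighbours ≥ 2, adopts the app.
  Pia: 1 of 2 neighbours < 2, holds.
Round 3 — checking thresholds:
  Pia: 2 of 2 neighbours ≥ 2, adopts the app.
Round 4 — no new adoptions; cascade stops.

yes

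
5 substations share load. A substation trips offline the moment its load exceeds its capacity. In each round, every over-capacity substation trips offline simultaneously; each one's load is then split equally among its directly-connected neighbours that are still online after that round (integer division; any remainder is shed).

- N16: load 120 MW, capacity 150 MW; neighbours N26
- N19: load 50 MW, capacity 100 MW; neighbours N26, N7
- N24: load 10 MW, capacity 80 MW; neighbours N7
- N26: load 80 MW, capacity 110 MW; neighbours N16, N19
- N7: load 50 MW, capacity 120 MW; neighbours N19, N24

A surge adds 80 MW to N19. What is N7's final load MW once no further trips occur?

Round 1 — N19 at 130 > 100. N19 trips offline.
  N19 sheds 130 MW to N26, N7: 65 each.
    N26: 80+65 = 145 > 110
    N7: 50+65 = 115 ≤ 120
Round 2 — N26 trips offline.
  N26 sheds 145 MW to N16: 145 each.
    N16: 120+145 = 265 > 150
Round 3 — N16 trips offline.
  N16 sheds 265 MW: no online neighbours, lost.
No further trips.

115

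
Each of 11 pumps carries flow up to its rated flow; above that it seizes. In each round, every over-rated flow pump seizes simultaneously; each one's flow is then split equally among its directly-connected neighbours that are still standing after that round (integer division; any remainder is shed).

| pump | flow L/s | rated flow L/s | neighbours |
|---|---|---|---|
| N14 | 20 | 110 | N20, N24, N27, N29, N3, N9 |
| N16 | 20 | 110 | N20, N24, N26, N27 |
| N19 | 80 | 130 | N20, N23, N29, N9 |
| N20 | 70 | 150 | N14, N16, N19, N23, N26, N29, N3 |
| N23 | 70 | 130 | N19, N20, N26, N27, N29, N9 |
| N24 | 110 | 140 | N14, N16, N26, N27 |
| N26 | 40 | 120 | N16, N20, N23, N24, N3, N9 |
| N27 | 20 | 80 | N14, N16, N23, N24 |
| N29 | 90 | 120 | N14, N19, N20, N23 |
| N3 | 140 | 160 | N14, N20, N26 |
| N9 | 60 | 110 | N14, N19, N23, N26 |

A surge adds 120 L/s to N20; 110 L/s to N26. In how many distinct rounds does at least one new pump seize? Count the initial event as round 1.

5

Round 1 — N20 at 190 > 150; N26 at 150 > 120. N20, N26 seize.
  N20 sheds 190 L/s to N14, N16, N19, N23, N29, N3: 31 each (4 lost).
    N14: 20+31 = 51 ≤ 110
    N16: 20+31 = 51 ≤ 110
    N19: 80+31 = 111 ≤ 130
    N23: 70+31 = 101 ≤ 130
    N29: 90+31 = 121 > 120
    N3: 140+31 = 171 > 160
  N26 sheds 150 L/s to N16, N23, N24, N3, N9: 30 each.
    N16: 51+30 = 81 ≤ 110
    N23: 101+30 = 131 > 130
    N24: 110+30 = 140 ≤ 140
    N3: 171+30 = 201 > 160
    N9: 60+30 = 90 ≤ 110
Round 2 — N23, N29, N3 seize.
  N23 sheds 131 L/s to N19, N27, N9: 43 each (2 lost).
    N19: 111+43 = 154 > 130
    N27: 20+43 = 63 ≤ 80
    N9: 90+43 = 133 > 110
  N29 sheds 121 L/s to N14, N19: 60 each (1 lost).
    N14: 51+60 = 111 > 110
    N19: 154+60 = 214 > 130
  N3 sheds 201 L/s to N14: 201 each.
    N14: 111+201 = 312 > 110
Round 3 — N14, N19, N9 seize.
  N14 sheds 312 L/s to N24, N27: 156 each.
    N24: 140+156 = 296 > 140
    N27: 63+156 = 219 > 80
  N19 sheds 214 L/s: no online neighbours, lost.
  N9 sheds 133 L/s: no online neighbours, lost.
Round 4 — N24, N27 seize.
  N24 sheds 296 L/s to N16: 296 each.
    N16: 81+296 = 377 > 110
  N27 sheds 219 L/s to N16: 219 each.
    N16: 377+219 = 596 > 110
Round 5 — N16 seizes.
  N16 sheds 596 L/s: no online neighbours, lost.
No further seizures.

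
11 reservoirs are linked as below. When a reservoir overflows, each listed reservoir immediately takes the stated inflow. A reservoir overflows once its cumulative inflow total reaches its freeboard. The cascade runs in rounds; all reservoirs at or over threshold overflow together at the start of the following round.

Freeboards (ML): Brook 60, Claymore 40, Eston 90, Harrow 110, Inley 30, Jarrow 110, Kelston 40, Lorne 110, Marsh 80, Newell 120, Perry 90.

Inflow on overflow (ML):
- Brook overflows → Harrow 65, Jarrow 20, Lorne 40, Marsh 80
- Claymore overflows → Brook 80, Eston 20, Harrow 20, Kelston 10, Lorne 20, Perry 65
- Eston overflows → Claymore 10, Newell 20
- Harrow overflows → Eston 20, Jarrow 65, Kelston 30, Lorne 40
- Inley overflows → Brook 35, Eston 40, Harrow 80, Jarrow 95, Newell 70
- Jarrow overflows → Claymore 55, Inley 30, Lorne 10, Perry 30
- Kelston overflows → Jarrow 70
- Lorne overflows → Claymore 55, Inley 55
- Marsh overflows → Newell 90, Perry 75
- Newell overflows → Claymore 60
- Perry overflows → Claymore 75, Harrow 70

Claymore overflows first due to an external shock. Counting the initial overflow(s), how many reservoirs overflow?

Round 1 — Claymore overflows (initial).
  Brook: +80 → 80 ≥ 60
  Eston: +20 → 20 < 90
  Harrow: +20 → 20 < 110
  Kelston: +10 → 10 < 40
  Lorne: +20 → 20 < 110
  Perry: +65 → 65 < 90
Round 2 — Brook overflows.
  Harrow: +65 → 85 < 110
  Jarrow: +20 → 20 < 110
  Lorne: +40 → 60 < 110
  Marsh: +80 → 80 ≥ 80
Round 3 — Marsh overflows.
  Newell: +90 → 90 < 120
  Perry: +75 → 140 ≥ 90
Round 4 — Perry overflows.
  Harrow: +70 → 155 ≥ 110
Round 5 — Harrow overflows.
  Eston: +20 → 40 < 90
  Jarrow: +65 → 85 < 110
  Kelston: +30 → 40 ≥ 40
  Lorne: +40 → 100 < 110
Round 6 — Kelston overflows.
  Jarrow: +70 → 155 ≥ 110
Round 7 — Jarrow overflows.
  Inley: +30 → 30 ≥ 30
  Lorne: +10 → 110 ≥ 110
Round 8 — Inley, Lorne overflow.
  Eston: +40 → 80 < 90
  Newell: +70 → 160 ≥ 120
Round 9 — Newell overflows.
No further overflows.

10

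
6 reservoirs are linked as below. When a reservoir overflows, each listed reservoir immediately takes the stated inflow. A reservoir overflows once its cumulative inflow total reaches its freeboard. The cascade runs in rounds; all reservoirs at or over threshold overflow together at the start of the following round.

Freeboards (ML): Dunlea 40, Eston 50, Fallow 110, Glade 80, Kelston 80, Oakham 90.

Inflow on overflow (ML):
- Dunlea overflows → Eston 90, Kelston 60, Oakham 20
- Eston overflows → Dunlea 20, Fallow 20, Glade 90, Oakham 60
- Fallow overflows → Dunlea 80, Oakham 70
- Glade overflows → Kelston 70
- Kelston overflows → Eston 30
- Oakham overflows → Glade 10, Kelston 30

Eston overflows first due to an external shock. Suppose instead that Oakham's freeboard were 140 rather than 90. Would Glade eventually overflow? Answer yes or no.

yes

With Oakham's freeboard at 140:
Round 1 — Eston overflows (initial).
  Dunlea: +20 → 20 < 40
  Fallow: +20 → 20 < 110
  Glade: +90 → 90 ≥ 80
  Oakham: +60 → 60 < 140
Round 2 — Glade overflows.
  Kelston: +70 → 70 < 80
No further overflows.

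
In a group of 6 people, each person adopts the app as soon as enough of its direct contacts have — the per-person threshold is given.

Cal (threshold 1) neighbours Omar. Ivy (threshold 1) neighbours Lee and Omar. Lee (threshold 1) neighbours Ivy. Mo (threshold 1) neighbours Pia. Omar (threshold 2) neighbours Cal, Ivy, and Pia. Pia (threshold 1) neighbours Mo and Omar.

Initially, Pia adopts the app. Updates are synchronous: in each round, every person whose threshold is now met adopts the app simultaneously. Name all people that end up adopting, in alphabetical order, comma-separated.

Mo, Pia

Round 1 — Pia adopts the app (initial).
Round 2 — checking thresholds:
  Mo: 1 of 1 neighbours ≥ 1, adopts the app.
  Omar: 1 of 3 neighbours < 2, below threshold.
Round 3 — no new adoptions; cascade stops.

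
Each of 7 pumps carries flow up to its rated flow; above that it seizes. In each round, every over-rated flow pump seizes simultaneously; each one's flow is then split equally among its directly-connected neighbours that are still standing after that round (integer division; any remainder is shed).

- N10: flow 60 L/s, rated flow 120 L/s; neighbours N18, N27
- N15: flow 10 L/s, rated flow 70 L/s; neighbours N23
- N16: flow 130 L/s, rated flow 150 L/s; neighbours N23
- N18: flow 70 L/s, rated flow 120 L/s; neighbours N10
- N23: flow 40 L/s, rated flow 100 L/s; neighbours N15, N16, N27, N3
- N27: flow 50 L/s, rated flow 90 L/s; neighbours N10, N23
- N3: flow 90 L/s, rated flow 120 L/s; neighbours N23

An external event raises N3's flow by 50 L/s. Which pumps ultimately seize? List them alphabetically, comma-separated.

Round 1 — N3 at 140 > 120. N3 seizes.
  N3 sheds 140 L/s to N23: 140 each.
    N23: 40+140 = 180 > 100
Round 2 — N23 seizes.
  N23 sheds 180 L/s to N15, N16, N27: 60 each.
    N15: 10+60 = 70 ≤ 70
    N16: 130+60 = 190 > 150
    N27: 50+60 = 110 > 90
Round 3 — N16, N27 seize.
  N16 sheds 190 L/s: no online neighbours, lost.
  N27 sheds 110 L/s to N10: 110 each.
    N10: 60+110 = 170 > 120
Round 4 — N10 seizes.
  N10 sheds 170 L/s to N18: 170 each.
    N18: 70+170 = 240 > 120
Round 5 — N18 seizes.
  N18 sheds 240 L/s: no online neighbours, lost.
No further seizures.

N10, N16, N18, N23, N27, N3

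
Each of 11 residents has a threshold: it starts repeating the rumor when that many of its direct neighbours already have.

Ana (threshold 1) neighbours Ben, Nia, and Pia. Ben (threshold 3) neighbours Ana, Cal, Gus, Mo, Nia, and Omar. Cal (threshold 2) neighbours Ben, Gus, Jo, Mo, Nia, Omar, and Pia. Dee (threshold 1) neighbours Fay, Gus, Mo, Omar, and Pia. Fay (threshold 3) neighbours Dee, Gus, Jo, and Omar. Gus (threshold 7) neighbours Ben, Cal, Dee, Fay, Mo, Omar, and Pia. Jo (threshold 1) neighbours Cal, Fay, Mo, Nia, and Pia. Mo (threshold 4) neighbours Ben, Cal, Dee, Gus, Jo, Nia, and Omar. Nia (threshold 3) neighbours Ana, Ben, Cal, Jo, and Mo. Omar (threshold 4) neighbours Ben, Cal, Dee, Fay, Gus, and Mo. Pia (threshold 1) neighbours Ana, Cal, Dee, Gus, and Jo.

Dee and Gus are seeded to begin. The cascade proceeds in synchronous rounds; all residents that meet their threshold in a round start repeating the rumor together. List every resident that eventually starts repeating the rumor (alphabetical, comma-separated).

Ana, Ben, Cal, Dee, Fay, Gus, Jo, Mo, Nia, Omar, Pia

Round 1 — Dee, Gus start repeating the rumor (initial).
Round 2 — checking thresholds:
  Ben: 1 of 6 neighbours < 3, not yet.
  Cal: 1 of 7 neighbours < 2, not yet.
  Fay: 2 of 4 neighbours < 3, not yet.
  Mo: 2 of 7 neighbours < 4, not yet.
  Omar: 2 of 6 neighbours < 4, not yet.
  Pia: 2 of 5 neighbours ≥ 1, starts repeating the rumor.
Round 3 — checking thresholds:
  Ana: 1 of 3 neighbours ≥ 1, starts repeating the rumor.
  Ben: 1 of 6 neighbours < 3, not yet.
  Cal: 2 of 7 neighbours ≥ 2, starts repeating the rumor.
  Fay: 2 of 4 neighbours < 3, not yet.
  Jo: 1 of 5 neighbours ≥ 1, starts repeating the rumor.
  Mo: 2 of 7 neighbours < 4, not yet.
  Omar: 2 of 6 neighbours < 4, not yet.
Round 4 — checking thresholds:
  Ben: 3 of 6 neighbours ≥ 3, starts repeating the rumor.
  Fay: 3 of 4 neighbours ≥ 3, starts repeating the rumor.
  Mo: 4 of 7 neighbours ≥ 4, starts repeating the rumor.
  Nia: 3 of 5 neighbours ≥ 3, starts repeating the rumor.
  Omar: 3 of 6 neighbours < 4, not yet.
Round 5 — checking thresholds:
  Omar: 6 of 6 neighbours ≥ 4, starts repeating the rumor.
Round 6 — no new spreads; cascade stops.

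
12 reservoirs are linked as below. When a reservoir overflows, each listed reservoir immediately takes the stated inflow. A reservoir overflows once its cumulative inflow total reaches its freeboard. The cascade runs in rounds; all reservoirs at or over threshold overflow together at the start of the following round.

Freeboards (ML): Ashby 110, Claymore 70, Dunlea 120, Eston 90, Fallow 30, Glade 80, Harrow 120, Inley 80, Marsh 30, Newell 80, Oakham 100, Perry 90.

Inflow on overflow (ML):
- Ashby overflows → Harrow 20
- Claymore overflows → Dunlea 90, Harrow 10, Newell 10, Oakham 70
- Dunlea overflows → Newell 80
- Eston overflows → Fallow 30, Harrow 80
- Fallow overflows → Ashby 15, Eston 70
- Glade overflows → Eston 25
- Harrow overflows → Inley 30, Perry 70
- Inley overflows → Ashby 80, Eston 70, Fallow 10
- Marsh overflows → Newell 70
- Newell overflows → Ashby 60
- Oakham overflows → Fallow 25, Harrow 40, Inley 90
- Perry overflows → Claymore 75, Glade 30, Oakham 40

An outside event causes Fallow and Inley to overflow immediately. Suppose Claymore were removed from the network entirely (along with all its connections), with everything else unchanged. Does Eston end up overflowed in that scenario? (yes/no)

With Claymore removed:
Round 1 — Fallow, Inley overflow (initial).
  Ashby: +15+80 → 95 < 110
  Eston: +70+70 → 140 ≥ 90
Round 2 — Eston overflows.
  Harrow: +80 → 80 < 120
No further overflows.

yes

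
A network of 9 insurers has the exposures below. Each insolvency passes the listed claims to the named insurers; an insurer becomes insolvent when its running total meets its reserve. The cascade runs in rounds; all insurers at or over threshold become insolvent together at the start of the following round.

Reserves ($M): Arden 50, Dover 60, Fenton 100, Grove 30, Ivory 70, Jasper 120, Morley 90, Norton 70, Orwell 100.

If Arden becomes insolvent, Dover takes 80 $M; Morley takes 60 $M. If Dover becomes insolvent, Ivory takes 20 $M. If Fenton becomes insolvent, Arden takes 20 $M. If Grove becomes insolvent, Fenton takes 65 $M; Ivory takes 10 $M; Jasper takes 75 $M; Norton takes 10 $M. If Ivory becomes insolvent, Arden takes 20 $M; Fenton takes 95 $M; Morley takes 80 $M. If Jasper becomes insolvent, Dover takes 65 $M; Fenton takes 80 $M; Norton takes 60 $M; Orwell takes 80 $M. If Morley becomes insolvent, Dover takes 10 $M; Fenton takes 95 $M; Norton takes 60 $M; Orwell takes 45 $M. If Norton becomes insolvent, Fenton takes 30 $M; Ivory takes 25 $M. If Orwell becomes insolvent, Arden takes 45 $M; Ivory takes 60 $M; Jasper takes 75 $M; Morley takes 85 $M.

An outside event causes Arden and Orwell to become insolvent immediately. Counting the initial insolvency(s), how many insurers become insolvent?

Round 1 — Arden, Orwell become insolvent (initial).
  Dover: +80 → 80 ≥ 60
  Ivory: +60 → 60 < 70
  Jasper: +75 → 75 < 120
  Morley: +60+85 → 145 ≥ 90
Round 2 — Dover, Morley become insolvent.
  Fenton: +95 → 95 < 100
  Ivory: +20 → 80 ≥ 70
  Norton: +60 → 60 < 70
Round 3 — Ivory becomes insolvent.
  Fenton: +95 → 190 ≥ 100
Round 4 — Fenton becomes insolvent.
No further insolvencies.

6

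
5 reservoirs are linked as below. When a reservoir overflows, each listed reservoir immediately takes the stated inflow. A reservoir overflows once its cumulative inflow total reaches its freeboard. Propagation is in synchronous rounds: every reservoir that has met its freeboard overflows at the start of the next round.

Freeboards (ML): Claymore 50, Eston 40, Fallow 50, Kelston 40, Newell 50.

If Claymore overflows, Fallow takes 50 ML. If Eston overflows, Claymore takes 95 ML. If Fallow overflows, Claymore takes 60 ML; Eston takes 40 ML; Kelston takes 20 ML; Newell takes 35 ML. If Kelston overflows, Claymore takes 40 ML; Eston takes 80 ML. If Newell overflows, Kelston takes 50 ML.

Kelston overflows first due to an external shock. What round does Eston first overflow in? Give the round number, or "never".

2

Round 1 — Kelston overflows (initial).
  Claymore: +40 → 40 < 50
  Eston: +80 → 80 ≥ 40
Round 2 — Eston overflows.
  Claymore: +95 → 135 ≥ 50
Round 3 — Claymore overflows.
  Fallow: +50 → 50 ≥ 50
Round 4 — Fallow overflows.
  Newell: +35 → 35 < 50
No further overflows.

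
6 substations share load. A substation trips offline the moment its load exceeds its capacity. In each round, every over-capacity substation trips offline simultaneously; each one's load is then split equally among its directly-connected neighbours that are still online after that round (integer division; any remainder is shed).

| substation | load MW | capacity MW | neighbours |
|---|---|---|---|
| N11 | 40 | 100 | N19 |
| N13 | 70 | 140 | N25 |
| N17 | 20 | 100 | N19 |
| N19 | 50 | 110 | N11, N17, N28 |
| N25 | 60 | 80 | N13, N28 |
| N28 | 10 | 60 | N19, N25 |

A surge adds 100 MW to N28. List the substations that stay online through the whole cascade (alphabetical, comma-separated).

N11, N17, N19

Round 1 — N28 at 110 > 60. N28 trips offline.
  N28 sheds 110 MW to N19, N25: 55 each.
    N19: 50+55 = 105 ≤ 110
    N25: 60+55 = 115 > 80
Round 2 — N25 trips offline.
  N25 sheds 115 MW to N13: 115 each.
    N13: 70+115 = 185 > 140
Round 3 — N13 trips offline.
  N13 sheds 185 MW: no online neighbours, lost.
No further trips.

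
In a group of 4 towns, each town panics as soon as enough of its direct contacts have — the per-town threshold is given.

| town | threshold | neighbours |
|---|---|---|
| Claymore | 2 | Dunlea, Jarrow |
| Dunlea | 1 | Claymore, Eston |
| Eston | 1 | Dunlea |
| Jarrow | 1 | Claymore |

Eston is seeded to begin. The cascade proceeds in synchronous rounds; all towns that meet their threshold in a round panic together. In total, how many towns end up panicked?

2

Round 1 — Eston panics (initial).
Round 2 — checking thresholds:
  Dunlea: 1 of 2 neighbours ≥ 1, panics.
Round 3 — no new panics; cascade stops.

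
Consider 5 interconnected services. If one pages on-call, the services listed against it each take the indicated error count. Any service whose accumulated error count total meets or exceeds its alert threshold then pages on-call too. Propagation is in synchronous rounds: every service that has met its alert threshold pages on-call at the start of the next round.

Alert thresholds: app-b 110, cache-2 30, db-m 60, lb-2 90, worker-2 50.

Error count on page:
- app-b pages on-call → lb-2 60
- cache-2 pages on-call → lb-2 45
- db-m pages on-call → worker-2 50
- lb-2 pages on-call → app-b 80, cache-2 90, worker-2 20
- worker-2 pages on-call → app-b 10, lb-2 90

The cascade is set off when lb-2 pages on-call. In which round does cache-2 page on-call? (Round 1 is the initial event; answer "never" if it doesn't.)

Round 1 — lb-2 pages on-call (initial).
  app-b: +80 → 80 < 110
  cache-2: +90 → 90 ≥ 30
  worker-2: +20 → 20 < 50
Round 2 — cache-2 pages on-call.
No further pages.

2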